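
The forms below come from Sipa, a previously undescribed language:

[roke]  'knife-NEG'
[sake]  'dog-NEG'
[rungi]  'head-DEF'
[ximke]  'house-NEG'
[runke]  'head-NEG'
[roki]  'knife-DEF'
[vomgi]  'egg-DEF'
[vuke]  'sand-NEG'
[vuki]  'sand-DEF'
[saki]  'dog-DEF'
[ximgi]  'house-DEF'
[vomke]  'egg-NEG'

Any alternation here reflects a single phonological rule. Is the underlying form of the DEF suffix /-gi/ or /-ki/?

/-gi/

The DEF morpheme has two allomorphs, [-gi] and [-ki].
The NEG suffix, which begins with [k], is invariant after every stem; so [k] is not altered by any rule here.
The DEF suffix is therefore /-gi/ underlyingly, with post-vocalic devoicing: voiced stops become voiceless after a vowel.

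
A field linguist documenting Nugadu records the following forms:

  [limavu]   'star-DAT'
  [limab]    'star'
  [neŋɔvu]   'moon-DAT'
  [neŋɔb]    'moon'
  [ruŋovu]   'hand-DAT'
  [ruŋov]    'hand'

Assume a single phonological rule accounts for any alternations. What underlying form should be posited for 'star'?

/limab/

In [limavu] and [limab] the final segment of 'star' alternates: [v] ~ [b].
If /v/ were underlying and a rule turned it into [b] in isolation, 'hand' would also alternate; but it has [v] in both [ruŋovu] and [ruŋov].
So /b/ is underlying, and a rule of intervocalic spirantization — voiced stops become fricatives between vowels — gives [v].
Hence 'star' is /limab/ underlyingly.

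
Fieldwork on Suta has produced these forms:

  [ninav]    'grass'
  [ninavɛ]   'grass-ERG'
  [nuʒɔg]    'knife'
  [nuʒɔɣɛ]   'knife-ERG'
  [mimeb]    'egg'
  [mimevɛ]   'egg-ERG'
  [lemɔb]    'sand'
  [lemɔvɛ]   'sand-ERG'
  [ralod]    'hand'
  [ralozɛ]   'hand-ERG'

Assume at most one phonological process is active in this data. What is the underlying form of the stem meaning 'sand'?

/lemɔb/

In [lemɔb] and [lemɔvɛ] the final segment of 'sand' alternates: [b] ~ [v].
Compare 'grass', with invariant [v] in [ninav] and [ninavɛ]: an analysis with underlying /v/ and a rule producing [b] in isolation would wrongly predict alternation here too.
Therefore /b/ is basic and [v] is derived by intervocalic spirantization (voiced stops become fricatives between vowels).
The underlying form of 'sand' is therefore /lemɔb/.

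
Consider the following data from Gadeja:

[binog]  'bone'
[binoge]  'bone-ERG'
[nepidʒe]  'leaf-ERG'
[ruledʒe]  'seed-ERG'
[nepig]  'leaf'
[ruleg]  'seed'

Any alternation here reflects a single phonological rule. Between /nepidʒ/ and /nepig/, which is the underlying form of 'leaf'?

The stem for 'leaf' ends in [g] in [nepig] but [dʒ] in [nepidʒe].
The stem 'bone' ([binog], [binoge]) shows [g] unchanged in both environments, so [g] cannot be basic with [dʒ] derived before the ERG suffix.
Therefore /dʒ/ is basic and [g] is derived by depalatalization (palato-alveolar /dʒ/ becomes [g] when no front vowel follows).

/nepidʒ/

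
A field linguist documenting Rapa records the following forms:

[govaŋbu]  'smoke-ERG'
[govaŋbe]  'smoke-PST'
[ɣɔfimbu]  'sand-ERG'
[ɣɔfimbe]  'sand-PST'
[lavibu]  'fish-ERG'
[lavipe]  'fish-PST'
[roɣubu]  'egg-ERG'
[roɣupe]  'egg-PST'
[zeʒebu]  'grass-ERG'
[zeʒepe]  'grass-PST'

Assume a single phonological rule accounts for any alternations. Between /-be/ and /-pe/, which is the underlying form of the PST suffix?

/-pe/

The PST morpheme has two allomorphs, [-be] and [-pe].
By contrast the ERG suffix keeps its initial [b] throughout — that segment must be underlying.
The PST suffix is therefore /-pe/ underlyingly, with post-nasal voicing: voiceless stops become voiced after a nasal.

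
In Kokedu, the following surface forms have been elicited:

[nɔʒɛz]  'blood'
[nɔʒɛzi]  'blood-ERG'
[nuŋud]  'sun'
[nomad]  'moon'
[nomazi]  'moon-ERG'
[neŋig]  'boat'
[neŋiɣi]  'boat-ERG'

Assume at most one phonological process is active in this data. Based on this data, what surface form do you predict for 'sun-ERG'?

In [nomad] and [nomazi] the final segment of 'moon' alternates: [d] ~ [z].
The stem 'blood' ([nɔʒɛz], [nɔʒɛzi]) shows [z] unchanged in both environments, so [z] cannot be basic with [d] derived in isolation.
Therefore /d/ is basic and [z] is derived by intervocalic spirantization (voiced stops become fricatives between vowels).
The one attested form of 'sun', [nuŋud], shows underlying /nuŋud/. Applying the same rule between vowels gives [nuŋuzi].

[nuŋuzi]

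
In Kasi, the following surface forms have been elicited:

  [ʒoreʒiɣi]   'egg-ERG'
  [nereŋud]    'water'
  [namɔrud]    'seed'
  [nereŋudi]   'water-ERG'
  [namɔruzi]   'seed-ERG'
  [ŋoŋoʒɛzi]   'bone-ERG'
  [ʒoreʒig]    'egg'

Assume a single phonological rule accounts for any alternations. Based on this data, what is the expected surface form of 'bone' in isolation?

[ŋoŋoʒɛd]

In [namɔrud] and [namɔruzi] the final segment of 'seed' alternates: [d] ~ [z].
The stem 'water' ([nereŋud], [nereŋudi]) shows [d] unchanged in both environments, so [d] cannot be basic with [z] derived before the ERG suffix.
So /z/ is underlying, and a rule of word-final hardening — voiced fricatives become stops word-finally — gives [d].
From [ŋoŋoʒɛzi] the stem 'bone' is /ŋoŋoʒɛz/; word-finally this yields [ŋoŋoʒɛd].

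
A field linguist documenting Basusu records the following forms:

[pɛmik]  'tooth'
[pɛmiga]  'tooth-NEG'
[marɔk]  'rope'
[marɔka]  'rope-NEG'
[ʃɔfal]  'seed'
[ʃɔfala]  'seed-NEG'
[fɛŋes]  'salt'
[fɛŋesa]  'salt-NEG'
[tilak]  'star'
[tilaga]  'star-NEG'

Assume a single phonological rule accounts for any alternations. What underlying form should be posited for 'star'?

/tilag/

The stem for 'star' ends in [k] in [tilak] but [g] in [tilaga].
Compare 'rope', with invariant [k] in [marɔk] and [marɔka]: an analysis with underlying /k/ and a rule producing [g] before the NEG suffix would wrongly predict alternation here too.
The underlying segment must be /g/; voiced obstruents become voiceless word-finally, yielding [k] there.
Hence 'star' is /tilag/ underlyingly.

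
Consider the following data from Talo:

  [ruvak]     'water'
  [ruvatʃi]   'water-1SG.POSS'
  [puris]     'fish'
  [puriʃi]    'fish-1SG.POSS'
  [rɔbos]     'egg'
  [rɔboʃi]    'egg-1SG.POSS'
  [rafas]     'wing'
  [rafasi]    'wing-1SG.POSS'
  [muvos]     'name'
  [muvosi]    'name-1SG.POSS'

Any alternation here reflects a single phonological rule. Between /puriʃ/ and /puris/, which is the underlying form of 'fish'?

/puriʃ/

The root 'fish' surfaces as [puris] and [puriʃi], with a stem-final [s] ~ [ʃ] alternation.
If /s/ were underlying and a rule turned it into [ʃ] before the 1SG.POSS suffix, 'name' would also alternate; but it has [s] in both [muvos] and [muvosi].
Therefore /ʃ/ is basic and [s] is derived by depalatalization (palato-alveolar /tʃ/ and /ʃ/ become [k] and [s] when no front vowel follows).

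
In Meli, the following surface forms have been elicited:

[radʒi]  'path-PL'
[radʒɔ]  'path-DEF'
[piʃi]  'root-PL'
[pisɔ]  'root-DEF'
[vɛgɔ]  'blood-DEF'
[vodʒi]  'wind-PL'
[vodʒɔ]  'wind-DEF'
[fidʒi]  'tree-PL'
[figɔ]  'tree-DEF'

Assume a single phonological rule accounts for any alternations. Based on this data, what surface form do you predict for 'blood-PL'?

The root 'tree' surfaces as [fidʒi] and [figɔ], with a stem-final [dʒ] ~ [g] alternation.
If /dʒ/ were underlying and a rule turned it into [g] before the DEF suffix, 'path' would also alternate; but it has [dʒ] in both [radʒi] and [radʒɔ].
Therefore /g/ is basic and [dʒ] is derived by palatalization before a front vowel (/g/ and /s/ become palato-alveolar [dʒ] and [ʃ] before a front vowel).
The one attested form of 'blood', [vɛgɔ], shows underlying /vɛg/. Applying the same rule before a front vowel gives [vɛdʒi].

[vɛdʒi]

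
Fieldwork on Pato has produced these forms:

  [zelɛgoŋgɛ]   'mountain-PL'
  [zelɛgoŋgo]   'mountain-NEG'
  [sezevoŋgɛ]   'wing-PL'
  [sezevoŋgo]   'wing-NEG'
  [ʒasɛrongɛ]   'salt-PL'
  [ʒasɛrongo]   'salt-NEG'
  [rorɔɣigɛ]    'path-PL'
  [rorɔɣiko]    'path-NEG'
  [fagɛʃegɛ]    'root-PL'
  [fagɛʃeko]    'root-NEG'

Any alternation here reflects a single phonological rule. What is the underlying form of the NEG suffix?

/-ko/

The NEG suffix surfaces as [-go] and [-ko], depending on the final segment of the stem.
The PL suffix, which begins with [g], is invariant after every stem; so [g] is not altered by any rule here.
The NEG suffix is therefore /-ko/ underlyingly, with post-nasal voicing: voiceless stops become voiced after a nasal.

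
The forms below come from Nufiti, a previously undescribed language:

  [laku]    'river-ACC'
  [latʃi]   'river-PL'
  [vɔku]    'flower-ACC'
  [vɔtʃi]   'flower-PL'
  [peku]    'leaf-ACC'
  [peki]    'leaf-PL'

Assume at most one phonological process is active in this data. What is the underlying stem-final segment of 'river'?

The root 'river' surfaces as [laku] and [latʃi], with a stem-final [k] ~ [tʃ] alternation.
Compare 'leaf', with invariant [k] in [peku] and [peki]: an analysis with underlying /k/ and a rule producing [tʃ] before the PL suffix would wrongly predict alternation here too.
Therefore /tʃ/ is basic and [k] is derived by depalatalization (palato-alveolar /tʃ/ becomes [k] when no front vowel follows).

/tʃ/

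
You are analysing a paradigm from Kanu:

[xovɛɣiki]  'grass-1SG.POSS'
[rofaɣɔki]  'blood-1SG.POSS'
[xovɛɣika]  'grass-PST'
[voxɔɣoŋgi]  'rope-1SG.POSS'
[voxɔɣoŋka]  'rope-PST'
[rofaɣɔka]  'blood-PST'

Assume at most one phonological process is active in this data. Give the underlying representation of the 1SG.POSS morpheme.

The 1SG.POSS suffix surfaces as [-gi] and [-ki], depending on the final segment of the stem.
By contrast the PST suffix keeps its initial [k] throughout — that segment must be underlying.
The 1SG.POSS suffix is therefore /-gi/ underlyingly, with post-vocalic devoicing: voiced stops become voiceless after a vowel.

/-gi/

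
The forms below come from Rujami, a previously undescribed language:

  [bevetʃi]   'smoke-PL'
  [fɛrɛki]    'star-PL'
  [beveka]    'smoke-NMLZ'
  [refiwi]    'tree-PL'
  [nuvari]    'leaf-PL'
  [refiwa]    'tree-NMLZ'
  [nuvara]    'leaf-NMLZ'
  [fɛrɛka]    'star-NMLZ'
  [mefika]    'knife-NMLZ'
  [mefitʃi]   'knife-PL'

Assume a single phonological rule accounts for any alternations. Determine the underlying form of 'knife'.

The stem for 'knife' ends in [k] in [mefika] but [tʃ] in [mefitʃi].
If /k/ were underlying and a rule turned it into [tʃ] before the PL suffix, 'star' would also alternate; but it has [k] in both [fɛrɛka] and [fɛrɛki].
The underlying segment must be /tʃ/; palato-alveolar /tʃ/ becomes [k] when no front vowel follows, yielding [k] there.

/mefitʃ/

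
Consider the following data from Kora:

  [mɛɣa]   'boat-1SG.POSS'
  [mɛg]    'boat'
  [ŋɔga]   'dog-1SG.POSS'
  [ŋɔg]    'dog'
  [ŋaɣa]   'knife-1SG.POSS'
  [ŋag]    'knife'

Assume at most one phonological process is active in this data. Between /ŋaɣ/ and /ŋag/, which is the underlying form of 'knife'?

'knife' shows [ɣ] ~ [g] at the end of the stem ([ŋaɣa] vs [ŋag]).
If /g/ were underlying and a rule turned it into [ɣ] before the 1SG.POSS suffix, 'dog' would also alternate; but it has [g] in both [ŋɔga] and [ŋɔg].
The underlying segment must be /ɣ/; voiced fricatives become stops word-finally, yielding [g] there.

/ŋaɣ/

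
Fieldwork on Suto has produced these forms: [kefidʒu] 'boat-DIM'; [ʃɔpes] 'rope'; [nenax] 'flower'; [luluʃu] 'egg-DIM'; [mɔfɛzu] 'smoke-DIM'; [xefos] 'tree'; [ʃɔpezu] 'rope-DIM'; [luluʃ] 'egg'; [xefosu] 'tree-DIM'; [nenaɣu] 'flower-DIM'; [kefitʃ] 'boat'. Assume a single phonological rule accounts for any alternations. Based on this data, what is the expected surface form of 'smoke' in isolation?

In [ʃɔpezu] and [ʃɔpes] the final segment of 'rope' alternates: [z] ~ [s].
The stem 'tree' ([xefosu], [xefos]) shows [s] unchanged in both environments, so [s] cannot be basic with [z] derived before the DIM suffix.
So /z/ is underlying, and a rule of word-final obstruent devoicing — voiced obstruents become voiceless word-finally — gives [s].
The one attested form of 'smoke', [mɔfɛzu], shows underlying /mɔfɛz/. Applying the same rule word-finally gives [mɔfɛs].

[mɔfɛs]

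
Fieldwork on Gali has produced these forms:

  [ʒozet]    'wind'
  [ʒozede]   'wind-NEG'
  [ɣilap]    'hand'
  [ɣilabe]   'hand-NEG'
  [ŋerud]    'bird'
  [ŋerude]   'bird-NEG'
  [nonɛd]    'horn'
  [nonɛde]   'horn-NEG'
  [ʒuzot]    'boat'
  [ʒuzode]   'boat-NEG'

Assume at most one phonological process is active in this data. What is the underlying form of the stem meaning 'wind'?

/ʒozet/

The stem for 'wind' ends in [t] in [ʒozet] but [d] in [ʒozede].
Compare 'bird', with invariant [d] in [ŋerud] and [ŋerude]: an analysis with underlying /d/ and a rule producing [t] in isolation would wrongly predict alternation here too.
The alternation reflects intervocalic voicing: voiceless stops become voiced between vowels. /t/ is underlying.
Hence 'wind' is /ʒozet/ underlyingly.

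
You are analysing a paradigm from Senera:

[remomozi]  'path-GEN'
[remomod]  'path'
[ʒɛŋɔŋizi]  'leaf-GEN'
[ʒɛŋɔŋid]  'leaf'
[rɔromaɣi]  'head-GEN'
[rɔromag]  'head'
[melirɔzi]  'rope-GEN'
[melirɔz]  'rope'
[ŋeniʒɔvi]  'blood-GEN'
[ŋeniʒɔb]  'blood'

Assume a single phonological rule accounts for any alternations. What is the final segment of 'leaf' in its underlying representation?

/d/

'leaf' shows [z] ~ [d] at the end of the stem ([ʒɛŋɔŋizi] vs [ʒɛŋɔŋid]).
But 'rope' keeps [z] in both environments ([melirɔzi], [melirɔz]), so there is no rule changing /z/ to [d] in isolation.
Therefore /d/ is basic and [z] is derived by intervocalic spirantization (voiced stops become fricatives between vowels).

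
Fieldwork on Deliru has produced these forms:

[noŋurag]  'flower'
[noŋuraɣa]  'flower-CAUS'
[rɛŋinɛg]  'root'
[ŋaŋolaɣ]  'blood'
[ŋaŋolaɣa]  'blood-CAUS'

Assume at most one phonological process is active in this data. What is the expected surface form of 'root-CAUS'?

'flower' shows [g] ~ [ɣ] at the end of the stem ([noŋurag] vs [noŋuraɣa]).
But 'blood' keeps [ɣ] in both environments ([ŋaŋolaɣ], [ŋaŋolaɣa]), so there is no rule changing /ɣ/ to [g] in isolation.
So /g/ is underlying, and a rule of intervocalic spirantization — voiced stops become fricatives between vowels — gives [ɣ].
From [rɛŋinɛg] the stem 'root' is /rɛŋinɛg/; between vowels this yields [rɛŋinɛɣa].

[rɛŋinɛɣa]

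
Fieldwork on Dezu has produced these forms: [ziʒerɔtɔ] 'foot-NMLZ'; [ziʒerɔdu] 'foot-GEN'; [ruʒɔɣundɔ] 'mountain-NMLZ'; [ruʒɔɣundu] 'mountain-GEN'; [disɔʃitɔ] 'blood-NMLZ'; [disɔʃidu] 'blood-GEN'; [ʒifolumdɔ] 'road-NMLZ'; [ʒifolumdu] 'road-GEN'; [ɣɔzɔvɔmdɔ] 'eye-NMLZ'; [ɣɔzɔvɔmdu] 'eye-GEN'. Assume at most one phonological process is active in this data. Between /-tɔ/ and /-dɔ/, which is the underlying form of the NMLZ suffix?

The NMLZ suffix surfaces as [-dɔ] and [-tɔ], depending on the final segment of the stem.
The GEN suffix, which begins with [d], is invariant after every stem; so [d] is not altered by any rule here.
The NMLZ suffix is therefore /-tɔ/ underlyingly, with post-nasal voicing: voiceless stops become voiced after a nasal.

/-tɔ/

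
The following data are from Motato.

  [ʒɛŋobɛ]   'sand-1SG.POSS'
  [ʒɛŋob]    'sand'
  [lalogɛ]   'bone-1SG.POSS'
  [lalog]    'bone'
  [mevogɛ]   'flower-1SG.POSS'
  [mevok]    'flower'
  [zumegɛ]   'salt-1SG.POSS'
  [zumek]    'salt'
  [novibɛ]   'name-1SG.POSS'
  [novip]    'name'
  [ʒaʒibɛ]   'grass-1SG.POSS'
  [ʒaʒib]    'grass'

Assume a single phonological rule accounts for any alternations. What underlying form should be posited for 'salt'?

/zumek/

In [zumegɛ] and [zumek] the final segment of 'salt' alternates: [g] ~ [k].
Compare 'bone', with invariant [g] in [lalogɛ] and [lalog]: an analysis with underlying /g/ and a rule producing [k] in isolation would wrongly predict alternation here too.
The underlying segment must be /k/; voiceless stops become voiced between vowels, yielding [g] there.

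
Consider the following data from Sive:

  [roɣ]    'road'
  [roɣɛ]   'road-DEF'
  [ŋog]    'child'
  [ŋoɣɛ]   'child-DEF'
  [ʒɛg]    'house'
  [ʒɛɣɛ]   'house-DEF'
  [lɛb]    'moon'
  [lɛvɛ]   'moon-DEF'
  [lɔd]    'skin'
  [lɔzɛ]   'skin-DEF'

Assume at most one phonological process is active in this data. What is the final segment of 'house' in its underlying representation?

The stem for 'house' ends in [g] in [ʒɛg] but [ɣ] in [ʒɛɣɛ].
Compare 'road', with invariant [ɣ] in [roɣ] and [roɣɛ]: an analysis with underlying /ɣ/ and a rule producing [g] in isolation would wrongly predict alternation here too.
Therefore /g/ is basic and [ɣ] is derived by intervocalic spirantization (voiced stops become fricatives between vowels).

/g/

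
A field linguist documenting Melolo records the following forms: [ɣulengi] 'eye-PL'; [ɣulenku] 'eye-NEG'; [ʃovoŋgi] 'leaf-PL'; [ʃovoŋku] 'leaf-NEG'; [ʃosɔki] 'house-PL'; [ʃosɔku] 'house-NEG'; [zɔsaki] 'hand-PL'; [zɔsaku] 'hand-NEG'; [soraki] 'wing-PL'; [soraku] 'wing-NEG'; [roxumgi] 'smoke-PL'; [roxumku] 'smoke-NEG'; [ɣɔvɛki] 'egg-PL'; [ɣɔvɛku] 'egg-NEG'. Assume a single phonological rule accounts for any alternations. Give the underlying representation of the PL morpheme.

/-gi/

The PL suffix surfaces as [-gi] and [-ki], depending on the final segment of the stem.
The NEG suffix, which begins with [k], is invariant after every stem; so [k] is not altered by any rule here.
The PL suffix is therefore /-gi/ underlyingly, with post-vocalic devoicing: voiced stops become voiceless after a vowel.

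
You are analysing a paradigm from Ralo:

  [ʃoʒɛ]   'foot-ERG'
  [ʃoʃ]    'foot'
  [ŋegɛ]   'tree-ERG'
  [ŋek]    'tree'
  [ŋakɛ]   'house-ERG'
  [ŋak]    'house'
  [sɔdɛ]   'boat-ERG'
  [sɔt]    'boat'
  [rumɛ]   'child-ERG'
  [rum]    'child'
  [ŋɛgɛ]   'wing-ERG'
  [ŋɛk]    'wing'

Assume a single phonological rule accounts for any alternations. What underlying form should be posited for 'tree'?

/ŋeg/

'tree' shows [g] ~ [k] at the end of the stem ([ŋegɛ] vs [ŋek]).
The stem 'house' ([ŋakɛ], [ŋak]) shows [k] unchanged in both environments, so [k] cannot be basic with [g] derived before the ERG suffix.
The alternation reflects word-final obstruent devoicing: voiced obstruents become voiceless word-finally. /g/ is underlying.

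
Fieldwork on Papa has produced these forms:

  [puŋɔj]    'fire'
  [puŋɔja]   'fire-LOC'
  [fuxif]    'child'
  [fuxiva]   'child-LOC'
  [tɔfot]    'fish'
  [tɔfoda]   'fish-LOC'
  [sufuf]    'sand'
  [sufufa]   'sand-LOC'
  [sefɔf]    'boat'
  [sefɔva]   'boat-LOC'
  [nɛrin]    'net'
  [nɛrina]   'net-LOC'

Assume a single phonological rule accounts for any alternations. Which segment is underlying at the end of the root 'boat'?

/v/

In [sefɔf] and [sefɔva] the final segment of 'boat' alternates: [f] ~ [v].
If /f/ were underlying and a rule turned it into [v] before the LOC suffix, 'sand' would also alternate; but it has [f] in both [sufuf] and [sufufa].
The underlying segment must be /v/; voiced obstruents become voiceless word-finally, yielding [f] there.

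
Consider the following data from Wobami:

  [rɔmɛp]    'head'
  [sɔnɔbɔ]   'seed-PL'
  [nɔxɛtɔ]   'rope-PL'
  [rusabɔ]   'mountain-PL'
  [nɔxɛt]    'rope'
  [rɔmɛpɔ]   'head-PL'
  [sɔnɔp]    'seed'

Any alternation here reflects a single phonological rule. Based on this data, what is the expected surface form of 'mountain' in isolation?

[rusap]

The root 'seed' surfaces as [sɔnɔp] and [sɔnɔbɔ], with a stem-final [p] ~ [b] alternation.
If /p/ were underlying and a rule turned it into [b] before the PL suffix, 'head' would also alternate; but it has [p] in both [rɔmɛp] and [rɔmɛpɔ].
The alternation reflects word-final obstruent devoicing: voiced obstruents become voiceless word-finally. /b/ is underlying.
The one attested form of 'mountain', [rusabɔ], shows underlying /rusab/. Applying the same rule word-finally gives [rusap].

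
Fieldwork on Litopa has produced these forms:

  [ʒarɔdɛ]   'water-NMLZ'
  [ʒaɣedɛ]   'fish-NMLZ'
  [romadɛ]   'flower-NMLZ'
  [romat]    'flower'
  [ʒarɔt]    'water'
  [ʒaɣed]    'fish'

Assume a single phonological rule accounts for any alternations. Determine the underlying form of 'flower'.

In [romadɛ] and [romat] the final segment of 'flower' alternates: [d] ~ [t].
But 'fish' keeps [d] in both environments ([ʒaɣedɛ], [ʒaɣed]), so there is no rule changing /d/ to [t] in isolation.
The underlying segment must be /t/; voiceless stops become voiced between vowels, yielding [d] there.
The underlying form of 'flower' is therefore /romat/.

/romat/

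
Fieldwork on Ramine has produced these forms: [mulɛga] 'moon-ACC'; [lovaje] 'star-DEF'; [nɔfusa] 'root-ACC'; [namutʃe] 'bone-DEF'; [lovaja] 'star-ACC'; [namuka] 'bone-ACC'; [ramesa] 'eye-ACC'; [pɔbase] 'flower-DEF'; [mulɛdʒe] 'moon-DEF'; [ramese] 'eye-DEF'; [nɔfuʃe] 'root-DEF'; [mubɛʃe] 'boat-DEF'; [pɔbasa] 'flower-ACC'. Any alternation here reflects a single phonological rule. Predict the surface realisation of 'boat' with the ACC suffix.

In [nɔfusa] and [nɔfuʃe] the final segment of 'root' alternates: [s] ~ [ʃ].
The stem 'eye' ([ramesa], [ramese]) shows [s] unchanged in both environments, so [s] cannot be basic with [ʃ] derived before the DEF suffix.
The alternation reflects depalatalization: palato-alveolar /tʃ/, /dʒ/ and /ʃ/ become [k], [g] and [s] when no front vowel follows. /ʃ/ is underlying.
From [mubɛʃe] the stem 'boat' is /mubɛʃ/; when no front vowel follows this yields [mubɛsa].

[mubɛsa]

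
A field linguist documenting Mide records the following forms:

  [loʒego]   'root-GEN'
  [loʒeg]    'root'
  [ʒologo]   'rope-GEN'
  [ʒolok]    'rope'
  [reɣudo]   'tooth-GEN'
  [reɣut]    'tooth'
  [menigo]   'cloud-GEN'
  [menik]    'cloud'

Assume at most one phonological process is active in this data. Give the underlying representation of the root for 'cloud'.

'cloud' shows [g] ~ [k] at the end of the stem ([menigo] vs [menik]).
The stem 'root' ([loʒego], [loʒeg]) shows [g] unchanged in both environments, so [g] cannot be basic with [k] derived in isolation.
The underlying segment must be /k/; voiceless stops become voiced between vowels, yielding [g] there.
The underlying form of 'cloud' is therefore /menik/.

/menik/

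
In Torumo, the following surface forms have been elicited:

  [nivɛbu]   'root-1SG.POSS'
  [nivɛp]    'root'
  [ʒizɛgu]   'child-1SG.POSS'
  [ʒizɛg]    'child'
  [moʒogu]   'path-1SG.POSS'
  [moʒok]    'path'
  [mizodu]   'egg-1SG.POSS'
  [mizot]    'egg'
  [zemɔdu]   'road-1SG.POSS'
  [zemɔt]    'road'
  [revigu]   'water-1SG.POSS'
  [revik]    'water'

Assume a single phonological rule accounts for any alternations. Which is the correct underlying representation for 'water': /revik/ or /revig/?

/revik/

In [revigu] and [revik] the final segment of 'water' alternates: [g] ~ [k].
But 'child' keeps [g] in both environments ([ʒizɛgu], [ʒizɛg]), so there is no rule changing /g/ to [k] in isolation.
So /k/ is underlying, and a rule of intervocalic voicing — voiceless stops become voiced between vowels — gives [g].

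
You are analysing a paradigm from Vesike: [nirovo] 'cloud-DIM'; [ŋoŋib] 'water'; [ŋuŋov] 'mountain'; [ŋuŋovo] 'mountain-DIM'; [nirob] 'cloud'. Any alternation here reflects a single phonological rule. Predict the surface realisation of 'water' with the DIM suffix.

[ŋoŋivo]

The root 'cloud' surfaces as [nirob] and [nirovo], with a stem-final [b] ~ [v] alternation.
The stem 'mountain' ([ŋuŋov], [ŋuŋovo]) shows [v] unchanged in both environments, so [v] cannot be basic with [b] derived in isolation.
The underlying segment must be /b/; voiced stops become fricatives between vowels, yielding [v] there.
From [ŋoŋib] the stem 'water' is /ŋoŋib/; between vowels this yields [ŋoŋivo].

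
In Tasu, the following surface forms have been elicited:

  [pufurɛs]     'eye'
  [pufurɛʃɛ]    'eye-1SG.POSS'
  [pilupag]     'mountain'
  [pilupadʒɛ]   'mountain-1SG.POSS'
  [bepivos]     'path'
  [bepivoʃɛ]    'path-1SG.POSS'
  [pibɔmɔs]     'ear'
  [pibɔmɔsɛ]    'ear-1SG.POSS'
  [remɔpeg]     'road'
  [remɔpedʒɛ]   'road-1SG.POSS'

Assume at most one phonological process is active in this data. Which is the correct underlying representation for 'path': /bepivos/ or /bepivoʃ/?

'path' shows [s] ~ [ʃ] at the end of the stem ([bepivos] vs [bepivoʃɛ]).
If /s/ were underlying and a rule turned it into [ʃ] before the 1SG.POSS suffix, 'ear' would also alternate; but it has [s] in both [pibɔmɔs] and [pibɔmɔsɛ].
The alternation reflects depalatalization: palato-alveolar /dʒ/ and /ʃ/ become [g] and [s] when no front vowel follows. /ʃ/ is underlying.

/bepivoʃ/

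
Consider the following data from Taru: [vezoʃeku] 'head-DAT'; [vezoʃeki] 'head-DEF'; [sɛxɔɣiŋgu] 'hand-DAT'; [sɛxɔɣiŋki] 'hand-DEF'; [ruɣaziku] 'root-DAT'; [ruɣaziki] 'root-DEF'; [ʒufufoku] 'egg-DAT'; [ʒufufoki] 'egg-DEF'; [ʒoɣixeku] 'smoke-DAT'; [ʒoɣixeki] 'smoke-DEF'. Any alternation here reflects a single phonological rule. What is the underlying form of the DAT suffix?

/-gu/

The DAT morpheme has two allomorphs, [-gu] and [-ku].
By contrast the DEF suffix keeps its initial [k] throughout — that segment must be underlying.
So the underlying form is /-gu/, and voiced stops become voiceless after a vowel.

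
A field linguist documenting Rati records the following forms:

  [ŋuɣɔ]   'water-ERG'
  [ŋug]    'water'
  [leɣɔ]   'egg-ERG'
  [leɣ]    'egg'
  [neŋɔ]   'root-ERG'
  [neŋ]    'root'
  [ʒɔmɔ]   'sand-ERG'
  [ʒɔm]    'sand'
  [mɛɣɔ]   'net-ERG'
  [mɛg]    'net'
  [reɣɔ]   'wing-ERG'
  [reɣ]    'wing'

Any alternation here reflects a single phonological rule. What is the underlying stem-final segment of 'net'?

'net' shows [ɣ] ~ [g] at the end of the stem ([mɛɣɔ] vs [mɛg]).
But 'egg' keeps [ɣ] in both environments ([leɣɔ], [leɣ]), so there is no rule changing /ɣ/ to [g] in isolation.
So /g/ is underlying, and a rule of intervocalic spirantization — voiced stops become fricatives between vowels — gives [ɣ].

/g/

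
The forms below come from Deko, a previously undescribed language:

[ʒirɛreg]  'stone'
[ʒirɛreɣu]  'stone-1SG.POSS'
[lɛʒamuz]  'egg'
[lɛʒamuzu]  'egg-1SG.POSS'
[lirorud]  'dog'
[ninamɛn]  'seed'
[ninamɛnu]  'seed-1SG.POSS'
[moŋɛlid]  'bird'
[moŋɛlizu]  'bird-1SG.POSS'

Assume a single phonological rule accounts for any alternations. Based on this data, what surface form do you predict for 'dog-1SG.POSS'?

The root 'bird' surfaces as [moŋɛlid] and [moŋɛlizu], with a stem-final [d] ~ [z] alternation.
The stem 'egg' ([lɛʒamuz], [lɛʒamuzu]) shows [z] unchanged in both environments, so [z] cannot be basic with [d] derived in isolation.
The alternation reflects intervocalic spirantization: voiced stops become fricatives between vowels. /d/ is underlying.
From [lirorud] the stem 'dog' is /lirorud/; between vowels this yields [liroruzu].

[liroruzu]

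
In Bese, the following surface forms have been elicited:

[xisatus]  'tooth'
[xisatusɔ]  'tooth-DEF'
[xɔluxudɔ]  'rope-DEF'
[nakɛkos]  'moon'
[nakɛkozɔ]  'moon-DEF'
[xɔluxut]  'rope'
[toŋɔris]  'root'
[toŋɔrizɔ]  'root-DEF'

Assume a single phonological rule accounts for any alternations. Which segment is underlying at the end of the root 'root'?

The stem for 'root' ends in [z] in [toŋɔrizɔ] but [s] in [toŋɔris].
But 'tooth' keeps [s] in both environments ([xisatusɔ], [xisatus]), so there is no rule changing /s/ to [z] before the DEF suffix.
The underlying segment must be /z/; voiced obstruents become voiceless word-finally, yielding [s] there.

/z/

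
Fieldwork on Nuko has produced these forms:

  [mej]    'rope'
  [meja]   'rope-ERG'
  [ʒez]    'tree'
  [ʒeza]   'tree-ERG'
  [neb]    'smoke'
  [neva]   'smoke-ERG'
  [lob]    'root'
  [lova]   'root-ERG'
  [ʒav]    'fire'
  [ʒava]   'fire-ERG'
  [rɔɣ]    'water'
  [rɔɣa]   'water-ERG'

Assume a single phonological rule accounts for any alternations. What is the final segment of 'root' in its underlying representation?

/b/

The root 'root' surfaces as [lob] and [lova], with a stem-final [b] ~ [v] alternation.
The stem 'fire' ([ʒav], [ʒava]) shows [v] unchanged in both environments, so [v] cannot be basic with [b] derived in isolation.
So /b/ is underlying, and a rule of intervocalic spirantization — voiced stops become fricatives between vowels — gives [v].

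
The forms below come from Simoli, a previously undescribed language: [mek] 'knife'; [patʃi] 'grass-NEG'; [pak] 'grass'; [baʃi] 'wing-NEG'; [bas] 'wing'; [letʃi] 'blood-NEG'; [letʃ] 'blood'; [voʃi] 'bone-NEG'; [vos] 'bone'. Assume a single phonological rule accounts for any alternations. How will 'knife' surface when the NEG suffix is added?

[metʃi]

The stem for 'grass' ends in [tʃ] in [patʃi] but [k] in [pak].
But 'blood' keeps [tʃ] in both environments ([letʃi], [letʃ]), so there is no rule changing /tʃ/ to [k] in isolation.
The alternation reflects palatalization before a front vowel: /k/ and /s/ become palato-alveolar [tʃ] and [ʃ] before a front vowel. /k/ is underlying.
The one attested form of 'knife', [mek], shows underlying /mek/. Applying the same rule before a front vowel gives [metʃi].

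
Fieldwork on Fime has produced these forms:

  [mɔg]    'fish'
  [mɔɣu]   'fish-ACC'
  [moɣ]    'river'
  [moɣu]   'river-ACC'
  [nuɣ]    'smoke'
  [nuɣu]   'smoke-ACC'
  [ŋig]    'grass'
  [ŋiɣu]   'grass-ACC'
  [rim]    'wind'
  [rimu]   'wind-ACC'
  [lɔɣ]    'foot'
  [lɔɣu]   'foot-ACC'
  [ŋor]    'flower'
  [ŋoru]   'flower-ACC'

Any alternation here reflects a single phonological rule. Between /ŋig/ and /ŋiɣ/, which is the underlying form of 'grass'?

/ŋig/

'grass' shows [g] ~ [ɣ] at the end of the stem ([ŋig] vs [ŋiɣu]).
The stem 'foot' ([lɔɣ], [lɔɣu]) shows [ɣ] unchanged in both environments, so [ɣ] cannot be basic with [g] derived in isolation.
Therefore /g/ is basic and [ɣ] is derived by intervocalic spirantization (voiced stops become fricatives between vowels).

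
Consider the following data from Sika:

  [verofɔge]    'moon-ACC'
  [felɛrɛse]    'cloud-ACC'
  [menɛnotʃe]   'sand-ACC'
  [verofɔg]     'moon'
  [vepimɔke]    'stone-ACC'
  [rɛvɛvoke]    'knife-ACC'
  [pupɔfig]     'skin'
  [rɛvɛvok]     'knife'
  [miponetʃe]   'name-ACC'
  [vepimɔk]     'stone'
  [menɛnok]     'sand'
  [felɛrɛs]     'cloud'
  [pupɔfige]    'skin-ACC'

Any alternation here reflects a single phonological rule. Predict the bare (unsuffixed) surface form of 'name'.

[miponek]

The root 'sand' surfaces as [menɛnotʃe] and [menɛnok], with a stem-final [tʃ] ~ [k] alternation.
If /k/ were underlying and a rule turned it into [tʃ] before the ACC suffix, 'knife' would also alternate; but it has [k] in both [rɛvɛvoke] and [rɛvɛvok].
The underlying segment must be /tʃ/; palato-alveolar /tʃ/ becomes [k] when no front vowel follows, yielding [k] there.
From [miponetʃe] the stem 'name' is /miponetʃ/; when no front vowel follows this yields [miponek].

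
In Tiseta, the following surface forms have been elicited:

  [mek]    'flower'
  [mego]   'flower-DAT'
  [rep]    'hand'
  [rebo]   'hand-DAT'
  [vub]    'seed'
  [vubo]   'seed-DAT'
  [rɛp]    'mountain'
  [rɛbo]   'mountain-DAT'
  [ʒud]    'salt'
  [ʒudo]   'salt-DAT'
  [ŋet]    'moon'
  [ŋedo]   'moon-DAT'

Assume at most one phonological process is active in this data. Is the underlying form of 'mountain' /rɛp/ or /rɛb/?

The stem for 'mountain' ends in [p] in [rɛp] but [b] in [rɛbo].
The stem 'seed' ([vub], [vubo]) shows [b] unchanged in both environments, so [b] cannot be basic with [p] derived in isolation.
So /p/ is underlying, and a rule of intervocalic voicing — voiceless stops become voiced between vowels — gives [b].

/rɛp/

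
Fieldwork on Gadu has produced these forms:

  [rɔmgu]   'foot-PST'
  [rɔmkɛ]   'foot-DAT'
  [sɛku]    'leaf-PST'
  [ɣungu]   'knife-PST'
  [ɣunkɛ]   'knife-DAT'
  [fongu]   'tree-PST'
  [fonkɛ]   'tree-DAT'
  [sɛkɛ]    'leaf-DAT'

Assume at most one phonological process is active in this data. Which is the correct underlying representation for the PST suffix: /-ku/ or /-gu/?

The PST suffix surfaces as [-gu] and [-ku], depending on the final segment of the stem.
The DAT suffix, which begins with [k], is invariant after every stem; so [k] is not altered by any rule here.
The PST suffix is therefore /-gu/ underlyingly, with post-vocalic devoicing: voiced stops become voiceless after a vowel.

/-gu/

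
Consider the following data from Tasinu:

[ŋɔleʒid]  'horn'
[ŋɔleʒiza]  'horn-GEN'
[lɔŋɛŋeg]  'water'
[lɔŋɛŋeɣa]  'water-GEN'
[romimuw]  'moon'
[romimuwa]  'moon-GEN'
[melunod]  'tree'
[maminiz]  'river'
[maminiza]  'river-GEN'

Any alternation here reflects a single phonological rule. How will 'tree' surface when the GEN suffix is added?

The root 'horn' surfaces as [ŋɔleʒid] and [ŋɔleʒiza], with a stem-final [d] ~ [z] alternation.
The stem 'river' ([maminiz], [maminiza]) shows [z] unchanged in both environments, so [z] cannot be basic with [d] derived in isolation.
The alternation reflects intervocalic spirantization: voiced stops become fricatives between vowels. /d/ is underlying.
From [melunod] the stem 'tree' is /melunod/; between vowels this yields [melunoza].

[melunoza]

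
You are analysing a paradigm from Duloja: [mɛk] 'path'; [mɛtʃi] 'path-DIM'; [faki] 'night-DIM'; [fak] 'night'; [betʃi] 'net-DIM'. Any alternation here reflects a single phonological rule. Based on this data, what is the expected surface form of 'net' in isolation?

[bek]

The root 'path' surfaces as [mɛtʃi] and [mɛk], with a stem-final [tʃ] ~ [k] alternation.
The stem 'night' ([faki], [fak]) shows [k] unchanged in both environments, so [k] cannot be basic with [tʃ] derived before the DIM suffix.
The alternation reflects depalatalization: palato-alveolar /tʃ/ becomes [k] when no front vowel follows. /tʃ/ is underlying.
The one attested form of 'net', [betʃi], shows underlying /betʃ/. Applying the same rule when no front vowel follows gives [bek].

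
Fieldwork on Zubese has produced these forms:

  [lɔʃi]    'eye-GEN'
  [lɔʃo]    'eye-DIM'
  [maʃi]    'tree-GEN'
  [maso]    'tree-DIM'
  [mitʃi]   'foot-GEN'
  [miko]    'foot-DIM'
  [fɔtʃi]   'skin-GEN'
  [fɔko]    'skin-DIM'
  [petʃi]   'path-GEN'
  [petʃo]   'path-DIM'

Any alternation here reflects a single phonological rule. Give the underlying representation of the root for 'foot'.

/mik/

The root 'foot' surfaces as [mitʃi] and [miko], with a stem-final [tʃ] ~ [k] alternation.
If /tʃ/ were underlying and a rule turned it into [k] before the DIM suffix, 'path' would also alternate; but it has [tʃ] in both [petʃi] and [petʃo].
Therefore /k/ is basic and [tʃ] is derived by palatalization before a front vowel (/k/ and /s/ become palato-alveolar [tʃ] and [ʃ] before a front vowel).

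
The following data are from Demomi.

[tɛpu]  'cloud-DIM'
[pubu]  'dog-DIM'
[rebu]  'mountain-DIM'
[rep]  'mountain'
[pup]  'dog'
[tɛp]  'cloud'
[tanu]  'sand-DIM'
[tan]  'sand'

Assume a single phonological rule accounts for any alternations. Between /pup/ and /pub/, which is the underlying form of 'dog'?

/pub/

'dog' shows [p] ~ [b] at the end of the stem ([pup] vs [pubu]).
But 'cloud' keeps [p] in both environments ([tɛp], [tɛpu]), so there is no rule changing /p/ to [b] before the DIM suffix.
So /b/ is underlying, and a rule of word-final obstruent devoicing — voiced obstruents become voiceless word-finally — gives [p].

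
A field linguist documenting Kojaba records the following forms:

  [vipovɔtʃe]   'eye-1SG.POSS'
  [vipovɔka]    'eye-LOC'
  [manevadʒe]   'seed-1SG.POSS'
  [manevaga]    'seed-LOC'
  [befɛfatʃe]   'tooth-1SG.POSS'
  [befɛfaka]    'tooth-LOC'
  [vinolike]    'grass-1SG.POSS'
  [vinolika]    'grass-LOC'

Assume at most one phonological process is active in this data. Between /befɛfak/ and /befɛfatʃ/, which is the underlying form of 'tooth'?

The stem for 'tooth' ends in [tʃ] in [befɛfatʃe] but [k] in [befɛfaka].
The stem 'grass' ([vinolike], [vinolika]) shows [k] unchanged in both environments, so [k] cannot be basic with [tʃ] derived before the 1SG.POSS suffix.
So /tʃ/ is underlying, and a rule of depalatalization — palato-alveolar /tʃ/ and /dʒ/ become [k] and [g] when no front vowel follows — gives [k].

/befɛfatʃ/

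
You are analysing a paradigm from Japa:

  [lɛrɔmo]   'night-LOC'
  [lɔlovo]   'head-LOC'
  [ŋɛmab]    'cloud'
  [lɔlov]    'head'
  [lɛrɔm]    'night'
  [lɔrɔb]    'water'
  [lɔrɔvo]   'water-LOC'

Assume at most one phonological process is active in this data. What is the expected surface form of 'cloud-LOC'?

[ŋɛmavo]

The root 'water' surfaces as [lɔrɔvo] and [lɔrɔb], with a stem-final [v] ~ [b] alternation.
Compare 'head', with invariant [v] in [lɔlovo] and [lɔlov]: an analysis with underlying /v/ and a rule producing [b] in isolation would wrongly predict alternation here too.
The alternation reflects intervocalic spirantization: voiced stops become fricatives between vowels. /b/ is underlying.
From [ŋɛmab] the stem 'cloud' is /ŋɛmab/; between vowels this yields [ŋɛmavo].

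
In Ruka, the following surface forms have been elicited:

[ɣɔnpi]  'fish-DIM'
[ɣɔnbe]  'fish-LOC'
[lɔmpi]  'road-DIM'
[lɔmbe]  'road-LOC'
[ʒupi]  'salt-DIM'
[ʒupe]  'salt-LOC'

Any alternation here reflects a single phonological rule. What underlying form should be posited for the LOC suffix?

/-be/

The LOC suffix surfaces as [-be] and [-pe], depending on the final segment of the stem.
By contrast the DIM suffix keeps its initial [p] throughout — that segment must be underlying.
The LOC suffix is therefore /-be/ underlyingly, with post-vocalic devoicing: voiced stops become voiceless after a vowel.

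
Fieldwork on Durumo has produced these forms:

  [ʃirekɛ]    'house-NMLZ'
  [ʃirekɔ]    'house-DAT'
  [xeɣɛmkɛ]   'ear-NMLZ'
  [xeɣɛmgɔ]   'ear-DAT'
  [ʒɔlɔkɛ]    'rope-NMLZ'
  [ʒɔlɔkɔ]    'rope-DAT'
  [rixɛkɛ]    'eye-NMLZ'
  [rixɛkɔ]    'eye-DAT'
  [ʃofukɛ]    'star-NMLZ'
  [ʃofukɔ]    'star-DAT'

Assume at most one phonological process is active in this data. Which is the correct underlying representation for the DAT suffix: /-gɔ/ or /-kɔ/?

The DAT morpheme has two allomorphs, [-gɔ] and [-kɔ].
By contrast the NMLZ suffix keeps its initial [k] throughout — that segment must be underlying.
So the underlying form is /-gɔ/, and voiced stops become voiceless after a vowel.

/-gɔ/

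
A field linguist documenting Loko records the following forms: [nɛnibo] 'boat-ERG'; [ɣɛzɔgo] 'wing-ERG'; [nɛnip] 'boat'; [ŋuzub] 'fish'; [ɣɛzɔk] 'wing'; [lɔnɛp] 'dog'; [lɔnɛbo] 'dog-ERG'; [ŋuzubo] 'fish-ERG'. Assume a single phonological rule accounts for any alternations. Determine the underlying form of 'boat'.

/nɛnip/

In [nɛnip] and [nɛnibo] the final segment of 'boat' alternates: [p] ~ [b].
The stem 'fish' ([ŋuzub], [ŋuzubo]) shows [b] unchanged in both environments, so [b] cannot be basic with [p] derived in isolation.
So /p/ is underlying, and a rule of intervocalic voicing — voiceless stops become voiced between vowels — gives [b].
So 'boat' = /nɛnip/.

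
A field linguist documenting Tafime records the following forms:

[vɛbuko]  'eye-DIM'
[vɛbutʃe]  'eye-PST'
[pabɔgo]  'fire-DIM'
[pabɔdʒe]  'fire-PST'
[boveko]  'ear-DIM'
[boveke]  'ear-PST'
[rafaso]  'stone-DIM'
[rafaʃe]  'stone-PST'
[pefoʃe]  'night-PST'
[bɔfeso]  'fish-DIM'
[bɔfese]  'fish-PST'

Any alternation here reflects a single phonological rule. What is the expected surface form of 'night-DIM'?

[pefoso]

The stem for 'stone' ends in [s] in [rafaso] but [ʃ] in [rafaʃe].
The stem 'fish' ([bɔfeso], [bɔfese]) shows [s] unchanged in both environments, so [s] cannot be basic with [ʃ] derived before the PST suffix.
The alternation reflects depalatalization: palato-alveolar /tʃ/, /dʒ/ and /ʃ/ become [k], [g] and [s] when no front vowel follows. /ʃ/ is underlying.
From [pefoʃe] the stem 'night' is /pefoʃ/; when no front vowel follows this yields [pefoso].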